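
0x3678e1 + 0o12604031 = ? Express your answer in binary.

0x3678e1 = 0b1101100111100011100001 in binary.
0o12604031 = 0b1010110000100000011001 in binary.
Add column by column in base 2, right to left:
  1+1 = 0 carry 1
  0+0+1 = 1
  0+0 = 0
  0+1 = 1
  0+1 = 1
  1+0 = 1
  1+0 = 1
  1+0 = 1
  0+0 = 0
  0+0 = 0
  0+0 = 0
  1+1 = 0 carry 1
  1+0+1 = 0 carry 1
  1+0+1 = 0 carry 1
  1+0+1 = 0 carry 1
  0+0+1 = 1
  0+1 = 1
  1+1 = 0 carry 1
  1+0+1 = 0 carry 1
  0+1+1 = 0 carry 1
  1+0+1 = 0 carry 1
  1+1+1 = 1 carry 1
  final carry 1

0b11000011000000011111010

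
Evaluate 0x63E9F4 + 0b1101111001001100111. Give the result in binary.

0x63E9F4 = 0b11000111110100111110100 in binary.
Add column by column in base 2, right to left:
  0+1 = 1
  0+1 = 1
  1+1 = 0 carry 1
  0+0+1 = 1
  1+0 = 1
  1+1 = 0 carry 1
  1+1+1 = 1 carry 1
  1+0+1 = 0 carry 1
  1+0+1 = 0 carry 1
  0+1+1 = 0 carry 1
  0+0+1 = 1
  1+0 = 1
  0+1 = 1
  1+1 = 0 carry 1
  1+1+1 = 1 carry 1
  1+1+1 = 1 carry 1
  1+0+1 = 0 carry 1
  1+1+1 = 1 carry 1
  0+1+1 = 0 carry 1
  0+0+1 = 1
  0+0 = 0
  1+0 = 1
  1+0 = 1

0b11010101101110001011011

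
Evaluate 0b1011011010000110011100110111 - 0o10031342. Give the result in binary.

0b1011010010000011010001010101

0o10031342 = 0b1000000011001011100010 in binary.
Subtract column by column in base 2:
  1-0 → 1
  1-1 → 0
  1-0 → 1
  0-0 → 0
  1-0 → 1
  1-1 → 0
  0-1 → 1 (borrow)
  0-1-1 → 0 (borrow)
  1-0-1 → 0
  1-1 → 0
  1-0 → 1
  0-0 → 0
  0-1 → 1 (borrow)
  1-1-1 → 1 (borrow)
  1-0-1 → 0
  0-0 → 0
  0-0 → 0
  0-0 → 0
  0-0 → 0
  1-0 → 1
  0-0 → 0
  1-1 → 0
  1-0 → 1
  0-0 → 0
  1-0 → 1
  1-0 → 1
  0-0 → 0
  1-0 → 1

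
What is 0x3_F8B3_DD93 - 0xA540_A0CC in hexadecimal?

Subtract column by column in base 16:
  3-C → 7 (borrow)
  9-C-1 → C (borrow)
  D-0-1 → C
  D-A → 3
  3-0 → 3
  B-4 → 7
  8-5 → 3
  F-A → 5
  3-0 → 3

0x353733CC7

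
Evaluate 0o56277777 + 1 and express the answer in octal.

The trailing 5 digits are 7 (max in base 8), so adding 1 cascades: they roll to 0 and the next digit up increments.

0o56300000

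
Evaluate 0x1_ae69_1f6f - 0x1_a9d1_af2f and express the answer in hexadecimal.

Subtract column by column in base 16:
  f-f → 0
  6-2 → 4
  f-f → 0
  1-a → 7 (borrow)
  9-1-1 → 7
  6-d → 9 (borrow)
  e-9-1 → 4
  a-a → 0
  1-1 → 0

0x4977040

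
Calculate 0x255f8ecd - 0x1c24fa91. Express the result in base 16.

0x93a943c

Subtract column by column in base 16:
  d-1 → c
  c-9 → 3
  e-a → 4
  8-f → 9 (borrow)
  f-4-1 → a
  5-2 → 3
  5-c → 9 (borrow)
  2-1-1 → 0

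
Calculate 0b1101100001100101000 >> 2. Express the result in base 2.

0b11011000011001010

Right shift by 2: drop the 2 least-significant bits.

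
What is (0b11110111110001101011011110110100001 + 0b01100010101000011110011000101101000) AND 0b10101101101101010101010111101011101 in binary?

0b1000001000000001010111100001001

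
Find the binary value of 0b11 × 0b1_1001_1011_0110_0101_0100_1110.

0b100110100100010111111101010

Multiply each base-2 digit by 3, carrying:
  0×3 = 0 → write 0
  1×3 = 3 → write 1 carry 1
  1×3+1 = 4 → write 0 carry 2
  1×3+2 = 5 → write 1 carry 2
  0×3+2 = 2 → write 0 carry 1
  0×3+1 = 1 → write 1
  1×3 = 3 → write 1 carry 1
  0×3+1 = 1 → write 1
  1×3 = 3 → write 1 carry 1
  0×3+1 = 1 → write 1
  1×3 = 3 → write 1 carry 1
  0×3+1 = 1 → write 1
  0×3 = 0 → write 0
  1×3 = 3 → write 1 carry 1
  1×3+1 = 4 → write 0 carry 2
  0×3+2 = 2 → write 0 carry 1
  1×3+1 = 4 → write 0 carry 2
  1×3+2 = 5 → write 1 carry 2
  0×3+2 = 2 → write 0 carry 1
  1×3+1 = 4 → write 0 carry 2
  1×3+2 = 5 → write 1 carry 2
  0×3+2 = 2 → write 0 carry 1
  0×3+1 = 1 → write 1
  1×3 = 3 → write 1 carry 1
  1×3+1 = 4 → write 0 carry 2
  remaining carry: 10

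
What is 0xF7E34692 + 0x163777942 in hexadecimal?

Add column by column in base 16, right to left:
  2+2 = 4
  9+4 = D
  6+9 = F
  4+7 = B
  3+7 = A
  E+7 = 5 carry 1
  7+3+1 = B
  F+6 = 5 carry 1
  0+1+1 = 2

0x25B5ABFD4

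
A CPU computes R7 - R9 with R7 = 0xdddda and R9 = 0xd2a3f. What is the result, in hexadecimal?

0xb39b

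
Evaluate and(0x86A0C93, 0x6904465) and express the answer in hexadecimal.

0x0000401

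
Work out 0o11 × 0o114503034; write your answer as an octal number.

0o1261533374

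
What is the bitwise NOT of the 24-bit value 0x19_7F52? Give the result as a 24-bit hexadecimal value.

0xE680AD

Each hex digit d becomes F−d:
  1→E, 9→6, 7→8, F→0, 5→A, 2→D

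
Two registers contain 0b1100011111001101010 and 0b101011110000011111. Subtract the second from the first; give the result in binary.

Subtract column by column in base 2:
  0-1 → 1 (borrow)
  1-1-1 → 1 (borrow)
  0-1-1 → 0 (borrow)
  1-1-1 → 1 (borrow)
  0-1-1 → 0 (borrow)
  1-0-1 → 0
  1-0 → 1
  0-0 → 0
  0-0 → 0
  1-0 → 1
  1-1 → 0
  1-1 → 0
  1-1 → 0
  1-1 → 0
  0-0 → 0
  0-1 → 1 (borrow)
  0-0-1 → 1 (borrow)
  1-1-1 → 1 (borrow)
  1-0-1 → 0

0b111000001001001011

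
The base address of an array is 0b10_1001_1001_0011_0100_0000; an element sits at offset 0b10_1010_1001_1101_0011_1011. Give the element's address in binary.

0b10101000011000001111011

Add column by column in base 2, right to left:
  0+1 = 1
  0+1 = 1
  0+0 = 0
  0+1 = 1
  0+1 = 1
  0+1 = 1
  1+0 = 1
  0+0 = 0
  1+1 = 0 carry 1
  1+0+1 = 0 carry 1
  0+1+1 = 0 carry 1
  0+1+1 = 0 carry 1
  1+1+1 = 1 carry 1
  0+0+1 = 1
  0+0 = 0
  1+1 = 0 carry 1
  1+0+1 = 0 carry 1
  0+1+1 = 0 carry 1
  0+0+1 = 1
  1+1 = 0 carry 1
  0+0+1 = 1
  1+1 = 0 carry 1
  final carry 1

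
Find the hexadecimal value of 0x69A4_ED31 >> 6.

0x1A693B4

6 bits is not a whole number of base-16 digits; in binary: 1101001101001001110110100110001 >> 6 = 1101001101001001110110100.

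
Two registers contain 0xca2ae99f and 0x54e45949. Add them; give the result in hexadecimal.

Add column by column in base 16, right to left:
  f+9 = 8 carry 1
  9+4+1 = e
  9+9 = 2 carry 1
  e+5+1 = 4 carry 1
  a+4+1 = f
  2+e = 0 carry 1
  a+4+1 = f
  c+5 = 1 carry 1
  final carry 1

0x11f0f42e8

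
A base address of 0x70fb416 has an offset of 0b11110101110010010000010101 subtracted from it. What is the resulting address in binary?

0x70fb416 = 0b111000011111011010000010110 in binary.
Subtract column by column in base 2:
  0-1 → 1 (borrow)
  1-0-1 → 0
  1-1 → 0
  0-0 → 0
  1-1 → 0
  0-0 → 0
  0-0 → 0
  0-0 → 0
  0-0 → 0
  0-0 → 0
  1-1 → 0
  0-0 → 0
  1-0 → 1
  1-1 → 0
  0-0 → 0
  1-0 → 1
  1-1 → 0
  1-1 → 0
  1-1 → 0
  1-0 → 1
  0-1 → 1 (borrow)
  0-0-1 → 1 (borrow)
  0-1-1 → 0 (borrow)
  0-1-1 → 0 (borrow)
  1-1-1 → 1 (borrow)
  1-1-1 → 1 (borrow)
  1-0-1 → 0

0b11001110001001000000000001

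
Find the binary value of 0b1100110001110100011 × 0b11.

Multiply each base-2 digit by 3, carrying:
  1×3 = 3 → write 1 carry 1
  1×3+1 = 4 → write 0 carry 2
  0×3+2 = 2 → write 0 carry 1
  0×3+1 = 1 → write 1
  0×3 = 0 → write 0
  1×3 = 3 → write 1 carry 1
  0×3+1 = 1 → write 1
  1×3 = 3 → write 1 carry 1
  1×3+1 = 4 → write 0 carry 2
  1×3+2 = 5 → write 1 carry 2
  0×3+2 = 2 → write 0 carry 1
  0×3+1 = 1 → write 1
  0×3 = 0 → write 0
  1×3 = 3 → write 1 carry 1
  1×3+1 = 4 → write 0 carry 2
  0×3+2 = 2 → write 0 carry 1
  0×3+1 = 1 → write 1
  1×3 = 3 → write 1 carry 1
  1×3+1 = 4 → write 0 carry 2
  remaining carry: 10

0b100110010101011101001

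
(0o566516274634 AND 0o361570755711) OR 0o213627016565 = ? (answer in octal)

0o373737256775

0o566516274634 AND 0o361570755711 = 0o160510254610.
Then OR with 0o213627016565.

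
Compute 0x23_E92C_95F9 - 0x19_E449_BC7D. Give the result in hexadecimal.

Subtract column by column in base 16:
  9-D → C (borrow)
  F-7-1 → 7
  5-C → 9 (borrow)
  9-B-1 → D (borrow)
  C-9-1 → 2
  2-4 → E (borrow)
  9-4-1 → 4
  E-E → 0
  3-9 → A (borrow)
  2-1-1 → 0

0xA04E2D97C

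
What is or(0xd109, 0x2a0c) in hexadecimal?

0xfb0d

OR each hex digit independently (no carries):
  d|2=f, 1|a=b, 0|0=0, 9|c=d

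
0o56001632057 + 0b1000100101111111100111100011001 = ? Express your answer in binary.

0b110110100110001110000001101001000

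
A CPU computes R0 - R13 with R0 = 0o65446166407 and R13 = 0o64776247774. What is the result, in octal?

0o447716413

Subtract column by column in base 8:
  7-4 → 3
  0-7 → 1 (borrow)
  4-7-1 → 4 (borrow)
  6-7-1 → 6 (borrow)
  6-4-1 → 1
  1-2 → 7 (borrow)
  6-6-1 → 7 (borrow)
  4-7-1 → 4 (borrow)
  4-7-1 → 4 (borrow)
  5-4-1 → 0
  6-6 → 0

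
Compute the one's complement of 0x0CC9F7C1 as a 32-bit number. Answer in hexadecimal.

Each hex digit d becomes F−d:
  0→F, C→3, C→3, 9→6, F→0, 7→8, C→3, 1→E

0xF336083E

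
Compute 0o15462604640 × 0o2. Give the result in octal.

0o33145411500

Multiply each base-8 digit by 2, carrying:
  0×2 = 0 → write 0
  4×2 = 8 → write 0 carry 1
  6×2+1 = 13 → write 5 carry 1
  4×2+1 = 9 → write 1 carry 1
  0×2+1 = 1 → write 1
  6×2 = 12 → write 4 carry 1
  2×2+1 = 5 → write 5
  6×2 = 12 → write 4 carry 1
  4×2+1 = 9 → write 1 carry 1
  5×2+1 = 11 → write 3 carry 1
  1×2+1 = 3 → write 3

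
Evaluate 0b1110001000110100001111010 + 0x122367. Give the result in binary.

0b1110101101000101111100001

0x122367 = 0b100100010001101100111 in binary.
Add column by column in base 2, right to left:
  0+1 = 1
  1+1 = 0 carry 1
  0+1+1 = 0 carry 1
  1+0+1 = 0 carry 1
  1+0+1 = 0 carry 1
  1+1+1 = 1 carry 1
  1+1+1 = 1 carry 1
  0+0+1 = 1
  0+1 = 1
  0+1 = 1
  0+0 = 0
  1+0 = 1
  0+0 = 0
  1+1 = 0 carry 1
  1+0+1 = 0 carry 1
  0+0+1 = 1
  0+0 = 0
  0+1 = 1
  1+0 = 1
  0+0 = 0
  0+1 = 1
  0+0 = 0
  1+0 = 1
  1+0 = 1
  1+0 = 1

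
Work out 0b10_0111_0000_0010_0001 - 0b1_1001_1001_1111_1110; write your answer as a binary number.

Subtract column by column in base 2:
  1-0 → 1
  0-1 → 1 (borrow)
  0-1-1 → 0 (borrow)
  0-1-1 → 0 (borrow)
  0-1-1 → 0 (borrow)
  1-1-1 → 1 (borrow)
  0-1-1 → 0 (borrow)
  0-1-1 → 0 (borrow)
  0-1-1 → 0 (borrow)
  0-0-1 → 1 (borrow)
  0-0-1 → 1 (borrow)
  0-1-1 → 0 (borrow)
  1-1-1 → 1 (borrow)
  1-0-1 → 0
  1-0 → 1
  0-1 → 1 (borrow)
  0-1-1 → 0 (borrow)
  1-0-1 → 0

0b1101011000100011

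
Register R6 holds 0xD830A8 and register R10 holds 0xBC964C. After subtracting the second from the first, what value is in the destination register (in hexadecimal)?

0x1B9A5C

Subtract column by column in base 16:
  8-C → C (borrow)
  A-4-1 → 5
  0-6 → A (borrow)
  3-9-1 → 9 (borrow)
  8-C-1 → B (borrow)
  D-B-1 → 1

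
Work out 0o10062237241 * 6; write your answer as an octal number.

Multiply each base-8 digit by 6, carrying:
  1×6 = 6 → write 6
  4×6 = 24 → write 0 carry 3
  2×6+3 = 15 → write 7 carry 1
  7×6+1 = 43 → write 3 carry 5
  3×6+5 = 23 → write 7 carry 2
  2×6+2 = 14 → write 6 carry 1
  2×6+1 = 13 → write 5 carry 1
  6×6+1 = 37 → write 5 carry 4
  0×6+4 = 4 → write 4
  0×6 = 0 → write 0
  1×6 = 6 → write 6

0o60455673706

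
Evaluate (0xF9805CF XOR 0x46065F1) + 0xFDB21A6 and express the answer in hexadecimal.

0x1BD381E4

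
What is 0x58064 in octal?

0o1300144

Expand each hex digit to 4 bits: 5=0101 8=1000 0=0000 6=0110 4=0100.
Group the bits in threes: 001 011 000 000 001 100 100 → 1300144.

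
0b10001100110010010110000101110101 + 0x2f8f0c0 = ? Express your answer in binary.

0b10001111110000100101001000110101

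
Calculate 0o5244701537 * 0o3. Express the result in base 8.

0o17756505035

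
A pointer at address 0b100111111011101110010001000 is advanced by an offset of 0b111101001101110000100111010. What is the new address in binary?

0b1100101001001011110111000010

Add column by column in base 2, right to left:
  0+0 = 0
  0+1 = 1
  0+0 = 0
  1+1 = 0 carry 1
  0+1+1 = 0 carry 1
  0+1+1 = 0 carry 1
  0+0+1 = 1
  1+0 = 1
  0+1 = 1
  0+0 = 0
  1+0 = 1
  1+0 = 1
  1+0 = 1
  0+1 = 1
  1+1 = 0 carry 1
  1+1+1 = 1 carry 1
  1+0+1 = 0 carry 1
  0+1+1 = 0 carry 1
  1+1+1 = 1 carry 1
  1+0+1 = 0 carry 1
  1+0+1 = 0 carry 1
  1+1+1 = 1 carry 1
  1+0+1 = 0 carry 1
  1+1+1 = 1 carry 1
  0+1+1 = 0 carry 1
  0+1+1 = 0 carry 1
  1+1+1 = 1 carry 1
  final carry 1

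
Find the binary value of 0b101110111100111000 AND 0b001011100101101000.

AND bit by bit (1 only where both bits are 1):
  101110111100111000
& 001011100101101000
= 001010100100101000

0b001010100100101000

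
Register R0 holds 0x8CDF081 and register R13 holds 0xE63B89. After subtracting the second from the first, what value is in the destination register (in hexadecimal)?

0x7E7B4F8

Subtract column by column in base 16:
  1-9 → 8 (borrow)
  8-8-1 → F (borrow)
  0-B-1 → 4 (borrow)
  F-3-1 → B
  D-6 → 7
  C-E → E (borrow)
  8-0-1 → 7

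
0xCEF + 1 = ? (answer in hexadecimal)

The trailing 1 digit is F (max in base 16), so adding 1 cascades: they roll to 0 and the next digit up increments.

0xCF0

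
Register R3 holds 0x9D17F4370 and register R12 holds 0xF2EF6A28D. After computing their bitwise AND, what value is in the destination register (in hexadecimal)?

AND each hex digit independently (no carries):
  9&F=9, D&2=0, 1&E=0, 7&F=7, F&6=6, 4&A=0, 3&2=2, 7&8=0, 0&D=0

0x900760200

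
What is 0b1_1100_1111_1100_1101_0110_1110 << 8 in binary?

0b111001111110011010110111000000000

Left shift by 8: append 8 zero bits.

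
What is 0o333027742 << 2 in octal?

0o1554137610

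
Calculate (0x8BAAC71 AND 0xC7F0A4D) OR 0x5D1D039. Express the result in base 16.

0xDFBD879

0x8BAAC71 AND 0xC7F0A4D = 0x83A0841.
Then OR with 0x5D1D039.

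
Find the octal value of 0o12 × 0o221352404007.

0o2656451050106

Multiply each base-8 digit by 10, carrying:
  7×10 = 70 → write 6 carry 8
  0×10+8 = 8 → write 0 carry 1
  0×10+1 = 1 → write 1
  4×10 = 40 → write 0 carry 5
  0×10+5 = 5 → write 5
  4×10 = 40 → write 0 carry 5
  2×10+5 = 25 → write 1 carry 3
  5×10+3 = 53 → write 5 carry 6
  3×10+6 = 36 → write 4 carry 4
  1×10+4 = 14 → write 6 carry 1
  2×10+1 = 21 → write 5 carry 2
  2×10+2 = 22 → write 6 carry 2
  remaining carry: 2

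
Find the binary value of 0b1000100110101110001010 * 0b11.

0b11001110100001010011110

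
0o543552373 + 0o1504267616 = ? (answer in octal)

Add column by column in base 8, right to left:
  3+6 = 1 carry 1
  7+1+1 = 1 carry 1
  3+6+1 = 2 carry 1
  2+7+1 = 2 carry 1
  5+6+1 = 4 carry 1
  5+2+1 = 0 carry 1
  3+4+1 = 0 carry 1
  4+0+1 = 5
  5+5 = 2 carry 1
  0+1+1 = 2

0o2250042211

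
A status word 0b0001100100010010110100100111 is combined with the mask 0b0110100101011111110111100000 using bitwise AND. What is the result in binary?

0b0000100100010010110100100000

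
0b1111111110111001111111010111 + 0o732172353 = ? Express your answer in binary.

0o732172353 = 0b111011010001111010011101011 in binary.
Add column by column in base 2, right to left:
  1+1 = 0 carry 1
  1+1+1 = 1 carry 1
  1+0+1 = 0 carry 1
  0+1+1 = 0 carry 1
  1+0+1 = 0 carry 1
  0+1+1 = 0 carry 1
  1+1+1 = 1 carry 1
  1+1+1 = 1 carry 1
  1+0+1 = 0 carry 1
  1+0+1 = 0 carry 1
  1+1+1 = 1 carry 1
  1+0+1 = 0 carry 1
  1+1+1 = 1 carry 1
  0+1+1 = 0 carry 1
  0+1+1 = 0 carry 1
  1+1+1 = 1 carry 1
  1+0+1 = 0 carry 1
  1+0+1 = 0 carry 1
  0+0+1 = 1
  1+1 = 0 carry 1
  1+0+1 = 0 carry 1
  1+1+1 = 1 carry 1
  1+1+1 = 1 carry 1
  1+0+1 = 0 carry 1
  1+1+1 = 1 carry 1
  1+1+1 = 1 carry 1
  1+1+1 = 1 carry 1
  1+0+1 = 0 carry 1
  final carry 1

0b10111011001001001010011000010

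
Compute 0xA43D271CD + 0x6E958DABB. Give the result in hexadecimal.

0x112D2B4C88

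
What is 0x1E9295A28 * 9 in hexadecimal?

0x1132742B68

Multiply each base-16 digit by 9, carrying:
  8×9 = 72 → write 8 carry 4
  2×9+4 = 22 → write 6 carry 1
  A×9+1 = 91 → write B carry 5
  5×9+5 = 50 → write 2 carry 3
  9×9+3 = 84 → write 4 carry 5
  2×9+5 = 23 → write 7 carry 1
  9×9+1 = 82 → write 2 carry 5
  E×9+5 = 131 → write 3 carry 8
  1×9+8 = 17 → write 1 carry 1
  remaining carry: 1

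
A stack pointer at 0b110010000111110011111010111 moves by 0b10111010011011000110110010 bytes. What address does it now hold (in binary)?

0b1001001011011001100110001001

Add column by column in base 2, right to left:
  1+0 = 1
  1+1 = 0 carry 1
  1+0+1 = 0 carry 1
  0+0+1 = 1
  1+1 = 0 carry 1
  0+1+1 = 0 carry 1
  1+0+1 = 0 carry 1
  1+1+1 = 1 carry 1
  1+1+1 = 1 carry 1
  1+0+1 = 0 carry 1
  1+0+1 = 0 carry 1
  0+0+1 = 1
  0+1 = 1
  1+1 = 0 carry 1
  1+0+1 = 0 carry 1
  1+1+1 = 1 carry 1
  1+1+1 = 1 carry 1
  1+0+1 = 0 carry 1
  0+0+1 = 1
  0+1 = 1
  0+0 = 0
  0+1 = 1
  1+1 = 0 carry 1
  0+1+1 = 0 carry 1
  0+0+1 = 1
  1+1 = 0 carry 1
  1+0+1 = 0 carry 1
  final carry 1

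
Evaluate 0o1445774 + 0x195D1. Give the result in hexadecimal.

0x7E1CD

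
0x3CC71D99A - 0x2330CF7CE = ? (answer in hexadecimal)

0x19964E1CC

Subtract column by column in base 16:
  A-E → C (borrow)
  9-C-1 → C (borrow)
  9-7-1 → 1
  D-F → E (borrow)
  1-C-1 → 4 (borrow)
  7-0-1 → 6
  C-3 → 9
  C-3 → 9
  3-2 → 1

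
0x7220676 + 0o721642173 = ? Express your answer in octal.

0o1632245361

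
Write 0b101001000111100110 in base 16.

0x291e6

Group the bits into nibbles: 0010 1001 0001 1110 0110 → 291e6.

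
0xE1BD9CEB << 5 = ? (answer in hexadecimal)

5 bits is not a whole number of base-16 digits; in binary: 11100001101111011001110011101011 << 5 = 1110000110111101100111001110101100000.

0x1C37B39D60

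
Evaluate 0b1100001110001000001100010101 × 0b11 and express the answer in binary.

Multiply each base-2 digit by 3, carrying:
  1×3 = 3 → write 1 carry 1
  0×3+1 = 1 → write 1
  1×3 = 3 → write 1 carry 1
  0×3+1 = 1 → write 1
  1×3 = 3 → write 1 carry 1
  0×3+1 = 1 → write 1
  0×3 = 0 → write 0
  0×3 = 0 → write 0
  1×3 = 3 → write 1 carry 1
  1×3+1 = 4 → write 0 carry 2
  0×3+2 = 2 → write 0 carry 1
  0×3+1 = 1 → write 1
  0×3 = 0 → write 0
  0×3 = 0 → write 0
  0×3 = 0 → write 0
  1×3 = 3 → write 1 carry 1
  0×3+1 = 1 → write 1
  0×3 = 0 → write 0
  0×3 = 0 → write 0
  1×3 = 3 → write 1 carry 1
  1×3+1 = 4 → write 0 carry 2
  1×3+2 = 5 → write 1 carry 2
  0×3+2 = 2 → write 0 carry 1
  0×3+1 = 1 → write 1
  0×3 = 0 → write 0
  0×3 = 0 → write 0
  1×3 = 3 → write 1 carry 1
  1×3+1 = 4 → write 0 carry 2
  remaining carry: 10

0b100100101010011000100100111111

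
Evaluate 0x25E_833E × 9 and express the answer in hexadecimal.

0x15529D2E

Multiply each base-16 digit by 9, carrying:
  E×9 = 126 → write E carry 7
  3×9+7 = 34 → write 2 carry 2
  3×9+2 = 29 → write D carry 1
  8×9+1 = 73 → write 9 carry 4
  E×9+4 = 130 → write 2 carry 8
  5×9+8 = 53 → write 5 carry 3
  2×9+3 = 21 → write 5 carry 1
  remaining carry: 1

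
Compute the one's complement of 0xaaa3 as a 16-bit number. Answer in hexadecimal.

Each hex digit d becomes f−d:
  a→5, a→5, a→5, 3→c

0x555c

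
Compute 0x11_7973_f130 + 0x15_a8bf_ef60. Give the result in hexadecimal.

0x272233e090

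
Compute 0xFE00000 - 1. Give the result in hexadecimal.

The trailing 5 digits are 0, so subtracting 1 borrows through: they become F and the next digit up decrements.

0xFDFFFFF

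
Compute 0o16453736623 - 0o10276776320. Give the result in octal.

0o6154740303

Subtract column by column in base 8:
  3-0 → 3
  2-2 → 0
  6-3 → 3
  6-6 → 0
  3-7 → 4 (borrow)
  7-7-1 → 7 (borrow)
  3-6-1 → 4 (borrow)
  5-7-1 → 5 (borrow)
  4-2-1 → 1
  6-0 → 6
  1-1 → 0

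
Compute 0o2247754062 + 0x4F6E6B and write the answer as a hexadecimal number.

0x12EF469D

0o2247754062 = 0x129FD832 in hexadecimal.
Add column by column in base 16, right to left:
  2+B = D
  3+6 = 9
  8+E = 6 carry 1
  D+6+1 = 4 carry 1
  F+F+1 = F carry 1
  9+4+1 = E
  2+0 = 2
  1+0 = 1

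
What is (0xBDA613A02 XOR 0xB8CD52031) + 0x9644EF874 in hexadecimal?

First 0xBDA613A02 XOR 0xB8CD52031 = 0x056B41A33.
Add column by column in base 16, right to left:
  3+4 = 7
  3+7 = A
  A+8 = 2 carry 1
  1+F+1 = 1 carry 1
  4+E+1 = 3 carry 1
  B+4+1 = 0 carry 1
  6+4+1 = B
  5+6 = B
  0+9 = 9

0x9BB0312A7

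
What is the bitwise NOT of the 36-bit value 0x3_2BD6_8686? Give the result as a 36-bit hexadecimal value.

0xCD4297979

Each hex digit d becomes F−d:
  3→C, 2→D, B→4, D→2, 6→9, 8→7, 6→9, 8→7, 6→9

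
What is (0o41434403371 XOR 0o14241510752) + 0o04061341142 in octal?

0o61756454565

First 0o41434403371 XOR 0o14241510752 = 0o55675113423.
Add column by column in base 8, right to left:
  3+2 = 5
  2+4 = 6
  4+1 = 5
  3+1 = 4
  1+4 = 5
  1+3 = 4
  5+1 = 6
  7+6 = 5 carry 1
  6+0+1 = 7
  5+4 = 1 carry 1
  5+0+1 = 6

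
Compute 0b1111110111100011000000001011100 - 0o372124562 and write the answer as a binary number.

0b1111011000010001101011011101010

0o372124562 = 0b11111010001010100101110010 in binary.
Subtract column by column in base 2:
  0-0 → 0
  0-1 → 1 (borrow)
  1-0-1 → 0
  1-0 → 1
  1-1 → 0
  0-1 → 1 (borrow)
  1-1-1 → 1 (borrow)
  0-0-1 → 1 (borrow)
  0-1-1 → 0 (borrow)
  0-0-1 → 1 (borrow)
  0-0-1 → 1 (borrow)
  0-1-1 → 0 (borrow)
  0-0-1 → 1 (borrow)
  0-1-1 → 0 (borrow)
  0-0-1 → 1 (borrow)
  1-1-1 → 1 (borrow)
  1-0-1 → 0
  0-0 → 0
  0-0 → 0
  0-1 → 1 (borrow)
  1-0-1 → 0
  1-1 → 0
  1-1 → 0
  1-1 → 0
  0-1 → 1 (borrow)
  1-1-1 → 1 (borrow)
  1-0-1 → 0
  1-0 → 1
  1-0 → 1
  1-0 → 1
  1-0 → 1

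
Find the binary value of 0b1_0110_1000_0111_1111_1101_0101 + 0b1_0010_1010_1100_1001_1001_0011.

0b10100100110100100101101000

Add column by column in base 2, right to left:
  1+1 = 0 carry 1
  0+1+1 = 0 carry 1
  1+0+1 = 0 carry 1
  0+0+1 = 1
  1+1 = 0 carry 1
  0+0+1 = 1
  1+0 = 1
  1+1 = 0 carry 1
  1+1+1 = 1 carry 1
  1+0+1 = 0 carry 1
  1+0+1 = 0 carry 1
  1+1+1 = 1 carry 1
  1+0+1 = 0 carry 1
  1+0+1 = 0 carry 1
  1+1+1 = 1 carry 1
  0+1+1 = 0 carry 1
  0+0+1 = 1
  0+1 = 1
  0+0 = 0
  1+1 = 0 carry 1
  0+0+1 = 1
  1+1 = 0 carry 1
  1+0+1 = 0 carry 1
  0+0+1 = 1
  1+1 = 0 carry 1
  final carry 1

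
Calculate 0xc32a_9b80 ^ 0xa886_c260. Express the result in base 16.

0x6bac59e0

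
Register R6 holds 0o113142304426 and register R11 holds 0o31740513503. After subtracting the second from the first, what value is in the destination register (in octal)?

Subtract column by column in base 8:
  6-3 → 3
  2-0 → 2
  4-5 → 7 (borrow)
  4-3-1 → 0
  0-1 → 7 (borrow)
  3-5-1 → 5 (borrow)
  2-0-1 → 1
  4-4 → 0
  1-7 → 2 (borrow)
  3-1-1 → 1
  1-3 → 6 (borrow)
  1-0-1 → 0

0o61201570723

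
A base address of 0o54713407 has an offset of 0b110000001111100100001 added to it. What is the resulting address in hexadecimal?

0o54713407 = 0xB39707 in hexadecimal.
0b110000001111100100001 = 0x181F21 in hexadecimal.
Add column by column in base 16, right to left:
  7+1 = 8
  0+2 = 2
  7+F = 6 carry 1
  9+1+1 = B
  3+8 = B
  B+1 = C

0xCBB628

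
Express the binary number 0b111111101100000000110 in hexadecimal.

0x1fd806

Group the bits into nibbles: 0001 1111 1101 1000 0000 0110 → 1fd806.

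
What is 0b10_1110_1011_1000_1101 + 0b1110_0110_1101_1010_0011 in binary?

Add column by column in base 2, right to left:
  1+1 = 0 carry 1
  0+1+1 = 0 carry 1
  1+0+1 = 0 carry 1
  1+0+1 = 0 carry 1
  0+0+1 = 1
  0+1 = 1
  0+0 = 0
  1+1 = 0 carry 1
  1+1+1 = 1 carry 1
  1+0+1 = 0 carry 1
  0+1+1 = 0 carry 1
  1+1+1 = 1 carry 1
  0+0+1 = 1
  1+1 = 0 carry 1
  1+1+1 = 1 carry 1
  1+0+1 = 0 carry 1
  0+0+1 = 1
  1+1 = 0 carry 1
  0+1+1 = 0 carry 1
  0+1+1 = 0 carry 1
  final carry 1

0b100010101100100110000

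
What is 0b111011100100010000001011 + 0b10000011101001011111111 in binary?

0b1001100000001011100001010

Add column by column in base 2, right to left:
  1+1 = 0 carry 1
  1+1+1 = 1 carry 1
  0+1+1 = 0 carry 1
  1+1+1 = 1 carry 1
  0+1+1 = 0 carry 1
  0+1+1 = 0 carry 1
  0+1+1 = 0 carry 1
  0+1+1 = 0 carry 1
  0+0+1 = 1
  0+1 = 1
  1+0 = 1
  0+0 = 0
  0+1 = 1
  0+0 = 0
  1+1 = 0 carry 1
  0+1+1 = 0 carry 1
  0+1+1 = 0 carry 1
  1+0+1 = 0 carry 1
  1+0+1 = 0 carry 1
  1+0+1 = 0 carry 1
  0+0+1 = 1
  1+0 = 1
  1+1 = 0 carry 1
  1+0+1 = 0 carry 1
  final carry 1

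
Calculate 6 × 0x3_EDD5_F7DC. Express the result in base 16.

0x179303CF28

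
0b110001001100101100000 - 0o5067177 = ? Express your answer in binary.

0o5067177 = 0b101000110111001111111 in binary.
Subtract column by column in base 2:
  0-1 → 1 (borrow)
  0-1-1 → 0 (borrow)
  0-1-1 → 0 (borrow)
  0-1-1 → 0 (borrow)
  0-1-1 → 0 (borrow)
  1-1-1 → 1 (borrow)
  1-1-1 → 1 (borrow)
  0-0-1 → 1 (borrow)
  1-0-1 → 0
  0-1 → 1 (borrow)
  0-1-1 → 0 (borrow)
  1-1-1 → 1 (borrow)
  1-0-1 → 0
  0-1 → 1 (borrow)
  0-1-1 → 0 (borrow)
  1-0-1 → 0
  0-0 → 0
  0-0 → 0
  0-1 → 1 (borrow)
  1-0-1 → 0
  1-1 → 0

0b1000010101011100001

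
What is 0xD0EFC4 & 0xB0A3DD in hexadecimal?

0x90A3C4

AND each hex digit independently (no carries):
  D&B=9, 0&0=0, E&A=A, F&3=3, C&D=C, 4&D=4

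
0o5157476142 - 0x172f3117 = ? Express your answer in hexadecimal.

0x128f4b4b

0o5157476142 = 0x29be7c62 in hexadecimal.
Subtract column by column in base 16:
  2-7 → b (borrow)
  6-1-1 → 4
  c-1 → b
  7-3 → 4
  e-f → f (borrow)
  b-2-1 → 8
  9-7 → 2
  2-1 → 1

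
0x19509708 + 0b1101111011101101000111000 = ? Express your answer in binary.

0b11011000011100111000101000000

0x19509708 = 0b11001010100001001011100001000 in binary.
Add column by column in base 2, right to left:
  0+0 = 0
  0+0 = 0
  0+0 = 0
  1+1 = 0 carry 1
  0+1+1 = 0 carry 1
  0+1+1 = 0 carry 1
  0+0+1 = 1
  0+0 = 0
  1+0 = 1
  1+1 = 0 carry 1
  1+0+1 = 0 carry 1
  0+1+1 = 0 carry 1
  1+1+1 = 1 carry 1
  0+0+1 = 1
  0+1 = 1
  1+1 = 0 carry 1
  0+1+1 = 0 carry 1
  0+0+1 = 1
  0+1 = 1
  0+1 = 1
  1+1 = 0 carry 1
  0+1+1 = 0 carry 1
  1+0+1 = 0 carry 1
  0+1+1 = 0 carry 1
  1+1+1 = 1 carry 1
  0+0+1 = 1
  0+0 = 0
  1+0 = 1
  1+0 = 1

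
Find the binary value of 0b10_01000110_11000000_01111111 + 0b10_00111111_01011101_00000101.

0b100100001100001110110000100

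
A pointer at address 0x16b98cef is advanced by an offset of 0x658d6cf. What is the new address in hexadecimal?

0x1d1263be

Add column by column in base 16, right to left:
  f+f = e carry 1
  e+c+1 = b carry 1
  c+6+1 = 3 carry 1
  8+d+1 = 6 carry 1
  9+8+1 = 2 carry 1
  b+5+1 = 1 carry 1
  6+6+1 = d
  1+0 = 1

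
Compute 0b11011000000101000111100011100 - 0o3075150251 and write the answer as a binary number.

0o3075150251 = 0b11000111101001101000010101001 in binary.
Subtract column by column in base 2:
  0-1 → 1 (borrow)
  0-0-1 → 1 (borrow)
  1-0-1 → 0
  1-1 → 0
  1-0 → 1
  0-1 → 1 (borrow)
  0-0-1 → 1 (borrow)
  0-1-1 → 0 (borrow)
  1-0-1 → 0
  1-0 → 1
  1-0 → 1
  1-0 → 1
  0-1 → 1 (borrow)
  0-0-1 → 1 (borrow)
  0-1-1 → 0 (borrow)
  1-1-1 → 1 (borrow)
  0-0-1 → 1 (borrow)
  1-0-1 → 0
  0-1 → 1 (borrow)
  0-0-1 → 1 (borrow)
  0-1-1 → 0 (borrow)
  0-1-1 → 0 (borrow)
  0-1-1 → 0 (borrow)
  0-1-1 → 0 (borrow)
  1-0-1 → 0
  1-0 → 1
  0-0 → 0
  1-1 → 0
  1-1 → 0

0b10000011011011111001110011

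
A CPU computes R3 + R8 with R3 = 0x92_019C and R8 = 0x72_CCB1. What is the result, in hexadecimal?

0x104CE4D

Add column by column in base 16, right to left:
  C+1 = D
  9+B = 4 carry 1
  1+C+1 = E
  0+C = C
  2+2 = 4
  9+7 = 0 carry 1
  final carry 1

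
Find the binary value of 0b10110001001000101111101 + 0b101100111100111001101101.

0b1000011000101111111101010

Add column by column in base 2, right to left:
  1+1 = 0 carry 1
  0+0+1 = 1
  1+1 = 0 carry 1
  1+1+1 = 1 carry 1
  1+0+1 = 0 carry 1
  1+1+1 = 1 carry 1
  1+1+1 = 1 carry 1
  0+0+1 = 1
  1+0 = 1
  0+1 = 1
  0+1 = 1
  0+1 = 1
  1+0 = 1
  0+0 = 0
  0+1 = 1
  1+1 = 0 carry 1
  0+1+1 = 0 carry 1
  0+1+1 = 0 carry 1
  0+0+1 = 1
  1+0 = 1
  1+1 = 0 carry 1
  0+1+1 = 0 carry 1
  1+0+1 = 0 carry 1
  0+1+1 = 0 carry 1
  final carry 1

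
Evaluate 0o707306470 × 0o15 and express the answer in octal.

0o13440025730

Multiply each base-8 digit by 13, carrying:
  0×13 = 0 → write 0
  7×13 = 91 → write 3 carry 11
  4×13+11 = 63 → write 7 carry 7
  6×13+7 = 85 → write 5 carry 10
  0×13+10 = 10 → write 2 carry 1
  3×13+1 = 40 → write 0 carry 5
  7×13+5 = 96 → write 0 carry 12
  0×13+12 = 12 → write 4 carry 1
  7×13+1 = 92 → write 4 carry 11
  remaining carry: 13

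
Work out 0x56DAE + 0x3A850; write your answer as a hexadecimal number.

0x915FE

Add column by column in base 16, right to left:
  E+0 = E
  A+5 = F
  D+8 = 5 carry 1
  6+A+1 = 1 carry 1
  5+3+1 = 9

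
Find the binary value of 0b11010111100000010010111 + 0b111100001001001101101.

0b100010011101001100000100

Add column by column in base 2, right to left:
  1+1 = 0 carry 1
  1+0+1 = 0 carry 1
  1+1+1 = 1 carry 1
  0+1+1 = 0 carry 1
  1+0+1 = 0 carry 1
  0+1+1 = 0 carry 1
  0+1+1 = 0 carry 1
  1+0+1 = 0 carry 1
  0+0+1 = 1
  0+1 = 1
  0+0 = 0
  0+0 = 0
  0+1 = 1
  0+0 = 0
  1+0 = 1
  1+0 = 1
  1+0 = 1
  1+1 = 0 carry 1
  0+1+1 = 0 carry 1
  1+1+1 = 1 carry 1
  0+1+1 = 0 carry 1
  1+0+1 = 0 carry 1
  1+0+1 = 0 carry 1
  final carry 1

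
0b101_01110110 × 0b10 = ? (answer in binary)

Multiply each base-2 digit by 2, carrying:
  0×2 = 0 → write 0
  1×2 = 2 → write 0 carry 1
  1×2+1 = 3 → write 1 carry 1
  0×2+1 = 1 → write 1
  1×2 = 2 → write 0 carry 1
  1×2+1 = 3 → write 1 carry 1
  1×2+1 = 3 → write 1 carry 1
  0×2+1 = 1 → write 1
  1×2 = 2 → write 0 carry 1
  0×2+1 = 1 → write 1
  1×2 = 2 → write 0 carry 1
  remaining carry: 1

0b101011101100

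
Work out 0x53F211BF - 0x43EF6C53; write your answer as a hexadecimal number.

0x1002A56C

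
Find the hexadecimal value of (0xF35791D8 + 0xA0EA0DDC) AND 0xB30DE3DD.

0x90018394

Add column by column in base 16, right to left:
  8+C = 4 carry 1
  D+D+1 = B carry 1
  1+D+1 = F
  9+0 = 9
  7+A = 1 carry 1
  5+E+1 = 4 carry 1
  3+0+1 = 4
  F+A = 9 carry 1
  final carry 1
Sum = 0x194419FB4; now AND with 0xB30DE3DD:
  1&0=0, 9&B=9, 4&3=0, 4&0=0, 1&D=1, 9&E=8, F&3=3, B&D=9, 4&D=4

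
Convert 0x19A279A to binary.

Expand each hex digit to 4 bits: 1=0001 9=1001 A=1010 2=0010 7=0111 9=1001 A=1010.

0b1100110100010011110011010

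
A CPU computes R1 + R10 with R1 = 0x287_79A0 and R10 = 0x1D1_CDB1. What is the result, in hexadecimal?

0x4594751

Add column by column in base 16, right to left:
  0+1 = 1
  A+B = 5 carry 1
  9+D+1 = 7 carry 1
  7+C+1 = 4 carry 1
  7+1+1 = 9
  8+D = 5 carry 1
  2+1+1 = 4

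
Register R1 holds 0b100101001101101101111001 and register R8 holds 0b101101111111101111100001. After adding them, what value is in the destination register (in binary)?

0b1010011001101011101011010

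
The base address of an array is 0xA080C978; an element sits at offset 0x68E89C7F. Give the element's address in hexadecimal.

0x1096965F7

Add column by column in base 16, right to left:
  8+F = 7 carry 1
  7+7+1 = F
  9+C = 5 carry 1
  C+9+1 = 6 carry 1
  0+8+1 = 9
  8+E = 6 carry 1
  0+8+1 = 9
  A+6 = 0 carry 1
  final carry 1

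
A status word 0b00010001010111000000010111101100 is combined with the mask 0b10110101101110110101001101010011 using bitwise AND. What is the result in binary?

0b00010001000110000000000101000000

AND bit by bit (1 only where both bits are 1):
  00010001010111000000010111101100
& 10110101101110110101001101010011
= 00010001000110000000000101000000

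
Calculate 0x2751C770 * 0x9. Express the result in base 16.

0x161E002F0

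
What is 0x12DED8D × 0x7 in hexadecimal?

0x8417EDB

Multiply each base-16 digit by 7, carrying:
  D×7 = 91 → write B carry 5
  8×7+5 = 61 → write D carry 3
  D×7+3 = 94 → write E carry 5
  E×7+5 = 103 → write 7 carry 6
  D×7+6 = 97 → write 1 carry 6
  2×7+6 = 20 → write 4 carry 1
  1×7+1 = 8 → write 8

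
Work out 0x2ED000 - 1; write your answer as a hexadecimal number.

0x2ECFFF

The trailing 3 digits are 0, so subtracting 1 borrows through: they become F and the next digit up decrements.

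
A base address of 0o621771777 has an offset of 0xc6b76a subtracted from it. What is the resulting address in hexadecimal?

0x5813c95

0o621771777 = 0x647f3ff in hexadecimal.
Subtract column by column in base 16:
  f-a → 5
  f-6 → 9
  3-7 → c (borrow)
  f-b-1 → 3
  7-6 → 1
  4-c → 8 (borrow)
  6-0-1 → 5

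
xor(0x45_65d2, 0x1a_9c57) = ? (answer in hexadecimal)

0x5ff985

XOR each hex digit independently (no carries):
  4^1=5, 5^a=f, 6^9=f, 5^c=9, d^5=8, 2^7=5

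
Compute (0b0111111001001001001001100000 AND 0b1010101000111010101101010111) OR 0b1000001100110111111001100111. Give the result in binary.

0b1010101100111111111001100111

0b0111111001001001001001100000 AND 0b1010101000111010101101010111 = 0b0010101000001000001001000000.
Then OR with 0b1000001100110111111001100111.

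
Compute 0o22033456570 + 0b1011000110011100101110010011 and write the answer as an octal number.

0o23342024413

0b1011000110011100101110010011 = 0o1306345623 in octal.
Add column by column in base 8, right to left:
  0+3 = 3
  7+2 = 1 carry 1
  5+6+1 = 4 carry 1
  6+5+1 = 4 carry 1
  5+4+1 = 2 carry 1
  4+3+1 = 0 carry 1
  3+6+1 = 2 carry 1
  3+0+1 = 4
  0+3 = 3
  2+1 = 3
  2+0 = 2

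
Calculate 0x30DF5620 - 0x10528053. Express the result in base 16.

0x208CD5CD

Subtract column by column in base 16:
  0-3 → D (borrow)
  2-5-1 → C (borrow)
  6-0-1 → 5
  5-8 → D (borrow)
  F-2-1 → C
  D-5 → 8
  0-0 → 0
  3-1 → 2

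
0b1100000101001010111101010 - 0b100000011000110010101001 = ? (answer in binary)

0b1000000010000100101000001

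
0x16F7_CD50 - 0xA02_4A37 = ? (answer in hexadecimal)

Subtract column by column in base 16:
  0-7 → 9 (borrow)
  5-3-1 → 1
  D-A → 3
  C-4 → 8
  7-2 → 5
  F-0 → F
  6-A → C (borrow)
  1-0-1 → 0

0xCF58319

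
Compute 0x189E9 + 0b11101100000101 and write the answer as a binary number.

0x189E9 = 0b11000100111101001 in binary.
Add column by column in base 2, right to left:
  1+1 = 0 carry 1
  0+0+1 = 1
  0+1 = 1
  1+0 = 1
  0+0 = 0
  1+0 = 1
  1+0 = 1
  1+0 = 1
  1+1 = 0 carry 1
  0+1+1 = 0 carry 1
  0+0+1 = 1
  1+1 = 0 carry 1
  0+1+1 = 0 carry 1
  0+1+1 = 0 carry 1
  0+0+1 = 1
  1+0 = 1
  1+0 = 1

0b11100010011101110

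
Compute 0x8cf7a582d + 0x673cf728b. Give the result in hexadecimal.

0xf4349cab8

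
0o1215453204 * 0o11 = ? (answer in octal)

Multiply each base-8 digit by 9, carrying:
  4×9 = 36 → write 4 carry 4
  0×9+4 = 4 → write 4
  2×9 = 18 → write 2 carry 2
  3×9+2 = 29 → write 5 carry 3
  5×9+3 = 48 → write 0 carry 6
  4×9+6 = 42 → write 2 carry 5
  5×9+5 = 50 → write 2 carry 6
  1×9+6 = 15 → write 7 carry 1
  2×9+1 = 19 → write 3 carry 2
  1×9+2 = 11 → write 3 carry 1
  remaining carry: 1

0o13372205244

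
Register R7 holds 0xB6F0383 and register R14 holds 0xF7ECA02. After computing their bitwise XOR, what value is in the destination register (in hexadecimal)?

0x411C981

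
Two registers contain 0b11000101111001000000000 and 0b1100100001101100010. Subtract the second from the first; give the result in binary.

0b10111001010111010011110

Subtract column by column in base 2:
  0-0 → 0
  0-1 → 1 (borrow)
  0-0-1 → 1 (borrow)
  0-0-1 → 1 (borrow)
  0-0-1 → 1 (borrow)
  0-1-1 → 0 (borrow)
  0-1-1 → 0 (borrow)
  0-0-1 → 1 (borrow)
  0-1-1 → 0 (borrow)
  1-1-1 → 1 (borrow)
  0-0-1 → 1 (borrow)
  0-0-1 → 1 (borrow)
  1-0-1 → 0
  1-0 → 1
  1-1 → 0
  1-0 → 1
  0-0 → 0
  1-1 → 0
  0-1 → 1 (borrow)
  0-0-1 → 1 (borrow)
  0-0-1 → 1 (borrow)
  1-0-1 → 0
  1-0 → 1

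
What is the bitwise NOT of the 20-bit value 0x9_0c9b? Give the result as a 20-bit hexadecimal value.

0x6f364

Each hex digit d becomes f−d:
  9→6, 0→f, c→3, 9→6, b→4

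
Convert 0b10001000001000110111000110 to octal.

0o210106706

Group the bits in threes: 010 001 000 001 000 110 111 000 110 → 210106706.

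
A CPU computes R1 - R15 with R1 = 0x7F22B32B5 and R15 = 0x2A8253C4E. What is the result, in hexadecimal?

0x54A05F667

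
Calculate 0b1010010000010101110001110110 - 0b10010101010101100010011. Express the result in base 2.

Subtract column by column in base 2:
  0-1 → 1 (borrow)
  1-1-1 → 1 (borrow)
  1-0-1 → 0
  0-0 → 0
  1-1 → 0
  1-0 → 1
  1-0 → 1
  0-0 → 0
  0-1 → 1 (borrow)
  0-1-1 → 0 (borrow)
  1-0-1 → 0
  1-1 → 0
  1-0 → 1
  0-1 → 1 (borrow)
  1-0-1 → 0
  0-1 → 1 (borrow)
  1-0-1 → 0
  0-1 → 1 (borrow)
  0-0-1 → 1 (borrow)
  0-1-1 → 0 (borrow)
  0-0-1 → 1 (borrow)
  0-0-1 → 1 (borrow)
  1-1-1 → 1 (borrow)
  0-0-1 → 1 (borrow)
  0-0-1 → 1 (borrow)
  1-0-1 → 0
  0-0 → 0
  1-0 → 1

0b1001111101101011000101100011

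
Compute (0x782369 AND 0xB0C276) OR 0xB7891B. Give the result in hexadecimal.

0xB78B7B

0x782369 AND 0xB0C276 = 0x300260.
Then OR with 0xB7891B.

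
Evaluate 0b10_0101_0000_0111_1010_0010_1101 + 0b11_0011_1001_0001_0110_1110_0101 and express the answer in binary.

0b101100010011001000100010010

Add column by column in base 2, right to left:
  1+1 = 0 carry 1
  0+0+1 = 1
  1+1 = 0 carry 1
  1+0+1 = 0 carry 1
  0+0+1 = 1
  1+1 = 0 carry 1
  0+1+1 = 0 carry 1
  0+1+1 = 0 carry 1
  0+0+1 = 1
  1+1 = 0 carry 1
  0+1+1 = 0 carry 1
  1+0+1 = 0 carry 1
  1+1+1 = 1 carry 1
  1+0+1 = 0 carry 1
  1+0+1 = 0 carry 1
  0+0+1 = 1
  0+1 = 1
  0+0 = 0
  0+0 = 0
  0+1 = 1
  1+1 = 0 carry 1
  0+1+1 = 0 carry 1
  1+0+1 = 0 carry 1
  0+0+1 = 1
  0+1 = 1
  1+1 = 0 carry 1
  final carry 1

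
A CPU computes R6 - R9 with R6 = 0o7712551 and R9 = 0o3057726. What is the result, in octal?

0o4632623

Subtract column by column in base 8:
  1-6 → 3 (borrow)
  5-2-1 → 2
  5-7 → 6 (borrow)
  2-7-1 → 2 (borrow)
  1-5-1 → 3 (borrow)
  7-0-1 → 6
  7-3 → 4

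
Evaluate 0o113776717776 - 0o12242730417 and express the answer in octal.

Subtract column by column in base 8:
  6-7 → 7 (borrow)
  7-1-1 → 5
  7-4 → 3
  7-0 → 7
  1-3 → 6 (borrow)
  7-7-1 → 7 (borrow)
  6-2-1 → 3
  7-4 → 3
  7-2 → 5
  3-2 → 1
  1-1 → 0
  1-0 → 1

0o101533767357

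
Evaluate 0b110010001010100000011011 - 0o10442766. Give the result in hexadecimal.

0xa66225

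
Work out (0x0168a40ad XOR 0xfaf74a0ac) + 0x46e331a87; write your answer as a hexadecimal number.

First 0x0168a40ad XOR 0xfaf74a0ac = 0xfb9fee001.
Add column by column in base 16, right to left:
  1+7 = 8
  0+8 = 8
  0+a = a
  e+1 = f
  e+3 = 1 carry 1
  f+3+1 = 3 carry 1
  9+e+1 = 8 carry 1
  b+6+1 = 2 carry 1
  f+4+1 = 4 carry 1
  final carry 1

0x142831fa88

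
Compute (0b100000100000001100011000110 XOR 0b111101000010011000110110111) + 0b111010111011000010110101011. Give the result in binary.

First 0b100000100000001100011000110 XOR 0b111101000010011000110110111 = 0b011101100010010100101110001.
Add column by column in base 2, right to left:
  1+1 = 0 carry 1
  0+1+1 = 0 carry 1
  0+0+1 = 1
  0+1 = 1
  1+0 = 1
  1+1 = 0 carry 1
  1+0+1 = 0 carry 1
  0+1+1 = 0 carry 1
  1+1+1 = 1 carry 1
  0+0+1 = 1
  0+1 = 1
  1+0 = 1
  0+0 = 0
  1+0 = 1
  0+0 = 0
  0+1 = 1
  1+1 = 0 carry 1
  0+0+1 = 1
  0+1 = 1
  0+1 = 1
  1+1 = 0 carry 1
  1+0+1 = 0 carry 1
  0+1+1 = 0 carry 1
  1+0+1 = 0 carry 1
  1+1+1 = 1 carry 1
  1+1+1 = 1 carry 1
  0+1+1 = 0 carry 1
  final carry 1

0b1011000011101010111100011100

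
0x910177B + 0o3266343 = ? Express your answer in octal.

0o1107302136

0x910177B = 0o1104013573 in octal.
Add column by column in base 8, right to left:
  3+3 = 6
  7+4 = 3 carry 1
  5+3+1 = 1 carry 1
  3+6+1 = 2 carry 1
  1+6+1 = 0 carry 1
  0+2+1 = 3
  4+3 = 7
  0+0 = 0
  1+0 = 1
  1+0 = 1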